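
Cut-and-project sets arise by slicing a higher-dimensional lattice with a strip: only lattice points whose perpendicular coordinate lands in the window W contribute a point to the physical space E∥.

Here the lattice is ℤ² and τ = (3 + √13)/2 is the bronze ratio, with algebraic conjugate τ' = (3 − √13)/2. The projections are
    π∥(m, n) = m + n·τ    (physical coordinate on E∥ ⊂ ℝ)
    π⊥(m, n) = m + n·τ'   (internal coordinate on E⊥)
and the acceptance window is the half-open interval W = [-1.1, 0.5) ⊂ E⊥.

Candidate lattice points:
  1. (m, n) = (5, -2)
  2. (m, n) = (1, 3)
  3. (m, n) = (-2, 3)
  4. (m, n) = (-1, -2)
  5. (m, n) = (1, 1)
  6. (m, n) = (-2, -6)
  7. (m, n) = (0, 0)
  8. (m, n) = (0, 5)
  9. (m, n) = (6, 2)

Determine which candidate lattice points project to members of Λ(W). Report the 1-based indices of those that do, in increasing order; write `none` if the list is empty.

Compute τ' = (3−√13)/2 = -0.30278, so π⊥(m,n) = m -0.30278·n.
#1 (5,-2): internal coord 5 + (-2)·τ' = +5.60555; +5.60555 ∉ [-1.1, 0.5) → out
#2 (1,3): internal coord 1 + (3)·τ' = +0.09167; +0.09167 ∈ [-1.1, 0.5) → IN Λ
#3 (-2,3): internal coord -2 + (3)·τ' = -2.90833; -2.90833 ∉ [-1.1, 0.5) → out
#4 (-1,-2): internal coord -1 + (-2)·τ' = -0.39445; -0.39445 ∈ [-1.1, 0.5) → IN Λ
#5 (1,1): internal coord 1 + (1)·τ' = +0.69722; +0.69722 ∉ [-1.1, 0.5) → out
#6 (-2,-6): internal coord -2 + (-6)·τ' = -0.18335; -0.18335 ∈ [-1.1, 0.5) → IN Λ
#7 (0,0): internal coord 0 + (0)·τ' = +0.00000; +0.00000 ∈ [-1.1, 0.5) → IN Λ
#8 (0,5): internal coord 0 + (5)·τ' = -1.51388; -1.51388 ∉ [-1.1, 0.5) → out
#9 (6,2): internal coord 6 + (2)·τ' = +5.39445; +5.39445 ∉ [-1.1, 0.5) → out

2, 4, 6, 7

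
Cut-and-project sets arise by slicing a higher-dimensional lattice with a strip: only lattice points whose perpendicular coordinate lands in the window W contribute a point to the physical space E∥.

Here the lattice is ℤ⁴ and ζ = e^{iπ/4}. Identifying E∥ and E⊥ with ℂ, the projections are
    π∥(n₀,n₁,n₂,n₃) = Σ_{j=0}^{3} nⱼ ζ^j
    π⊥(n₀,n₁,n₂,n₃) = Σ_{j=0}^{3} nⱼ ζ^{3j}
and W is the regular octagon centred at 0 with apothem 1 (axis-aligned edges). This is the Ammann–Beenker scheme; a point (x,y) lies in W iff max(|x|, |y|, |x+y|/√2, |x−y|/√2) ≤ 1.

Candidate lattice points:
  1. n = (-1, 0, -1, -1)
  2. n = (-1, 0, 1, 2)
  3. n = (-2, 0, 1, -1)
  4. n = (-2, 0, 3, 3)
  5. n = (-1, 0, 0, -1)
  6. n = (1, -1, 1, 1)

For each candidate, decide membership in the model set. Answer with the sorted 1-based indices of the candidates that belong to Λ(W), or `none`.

Internal map: ζ^{3j} for j=0..3 gives (1,0), (−√2/2,√2/2), (0,−1), (√2/2,√2/2).
candidate 1: n = (-1, 0, -1, -1) → π⊥ ≈ (-1.70711, +0.29289); max(|x|,|y|,|x±y|/√2) = 1.70711 > 1 ⇒ ∉ W
candidate 2: n = (-1, 0, 1, 2) → π⊥ ≈ (+0.41421, +0.41421); max(|x|,|y|,|x±y|/√2) = 0.58579 ≤ 1 ⇒ ∈ W
candidate 3: n = (-2, 0, 1, -1) → π⊥ ≈ (-2.70711, -1.70711); max(|x|,|y|,|x±y|/√2) = 3.12132 > 1 ⇒ ∉ W
candidate 4: n = (-2, 0, 3, 3) → π⊥ ≈ (+0.12132, -0.87868); max(|x|,|y|,|x±y|/√2) = 0.87868 ≤ 1 ⇒ ∈ W
candidate 5: n = (-1, 0, 0, -1) → π⊥ ≈ (-1.70711, -0.70711); max(|x|,|y|,|x±y|/√2) = 1.70711 > 1 ⇒ ∉ W
candidate 6: n = (1, -1, 1, 1) → π⊥ ≈ (+2.41421, -1.00000); max(|x|,|y|,|x±y|/√2) = 2.41421 > 1 ⇒ ∉ W

2, 4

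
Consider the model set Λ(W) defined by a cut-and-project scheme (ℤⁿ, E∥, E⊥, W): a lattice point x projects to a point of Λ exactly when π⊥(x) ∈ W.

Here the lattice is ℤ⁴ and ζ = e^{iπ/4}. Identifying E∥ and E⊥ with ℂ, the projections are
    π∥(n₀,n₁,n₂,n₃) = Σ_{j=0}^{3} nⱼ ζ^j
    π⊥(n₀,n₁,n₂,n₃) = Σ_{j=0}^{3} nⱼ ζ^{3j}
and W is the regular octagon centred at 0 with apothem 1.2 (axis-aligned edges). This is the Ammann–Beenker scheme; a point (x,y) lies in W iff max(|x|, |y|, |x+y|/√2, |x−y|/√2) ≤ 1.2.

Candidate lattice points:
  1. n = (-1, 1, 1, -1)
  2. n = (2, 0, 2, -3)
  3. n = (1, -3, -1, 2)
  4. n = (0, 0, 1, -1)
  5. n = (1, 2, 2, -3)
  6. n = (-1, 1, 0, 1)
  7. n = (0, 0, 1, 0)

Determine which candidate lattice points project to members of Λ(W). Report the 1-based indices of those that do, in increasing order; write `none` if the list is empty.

π⊥(n) = n₀ + n₁ζ³ + n₂ζ⁶ + n₃ζ⁹ where ζ = e^{iπ/4}.
#1 (-1, 1, 1, -1): internal (-2.414214, -1.000000); octagon support 2.414214 vs apothem 1.2 → ∉ W
#2 (2, 0, 2, -3): internal (-0.121320, -4.121320); octagon support 4.121320 vs apothem 1.2 → ∉ W
#3 (1, -3, -1, 2): internal (4.535534, 0.292893); octagon support 4.535534 vs apothem 1.2 → ∉ W
#4 (0, 0, 1, -1): internal (-0.707107, -1.707107); octagon support 1.707107 vs apothem 1.2 → ∉ W
#5 (1, 2, 2, -3): internal (-2.535534, -2.707107); octagon support 3.707107 vs apothem 1.2 → ∉ W
#6 (-1, 1, 0, 1): internal (-1.000000, 1.414214); octagon support 1.707107 vs apothem 1.2 → ∉ W
#7 (0, 0, 1, 0): internal (0.000000, -1.000000); octagon support 1.000000 vs apothem 1.2 → ∈ W

7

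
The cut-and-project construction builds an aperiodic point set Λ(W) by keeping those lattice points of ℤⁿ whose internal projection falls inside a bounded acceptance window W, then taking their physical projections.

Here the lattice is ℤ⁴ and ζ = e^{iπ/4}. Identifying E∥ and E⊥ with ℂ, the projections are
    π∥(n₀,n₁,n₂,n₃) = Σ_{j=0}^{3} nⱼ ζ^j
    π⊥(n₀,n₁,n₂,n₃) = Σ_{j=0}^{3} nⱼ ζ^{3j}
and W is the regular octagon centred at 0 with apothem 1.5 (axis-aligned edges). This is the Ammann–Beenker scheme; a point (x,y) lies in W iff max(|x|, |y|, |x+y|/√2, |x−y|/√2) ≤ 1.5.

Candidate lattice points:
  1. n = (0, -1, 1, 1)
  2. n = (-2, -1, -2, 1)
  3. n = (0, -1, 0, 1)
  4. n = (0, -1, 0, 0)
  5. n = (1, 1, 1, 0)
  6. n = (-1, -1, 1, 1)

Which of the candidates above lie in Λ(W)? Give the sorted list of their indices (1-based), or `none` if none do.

3, 4, 5, 6

With ζ = e^{iπ/4} the internal vectors are ζ^0,ζ^3,ζ^6,ζ^9.
#1 (0, -1, 1, 1): internal (1.4142, -1.0000); octagon support 1.7071 vs apothem 1.5 → ∉ W
#2 (-2, -1, -2, 1): internal (-0.5858, 2.0000); octagon support 2.0000 vs apothem 1.5 → ∉ W
#3 (0, -1, 0, 1): internal (1.4142, 0.0000); octagon support 1.4142 vs apothem 1.5 → ∈ W
#4 (0, -1, 0, 0): internal (0.7071, -0.7071); octagon support 1.0000 vs apothem 1.5 → ∈ W
#5 (1, 1, 1, 0): internal (0.2929, -0.2929); octagon support 0.4142 vs apothem 1.5 → ∈ W
#6 (-1, -1, 1, 1): internal (0.4142, -1.0000); octagon support 1.0000 vs apothem 1.5 → ∈ W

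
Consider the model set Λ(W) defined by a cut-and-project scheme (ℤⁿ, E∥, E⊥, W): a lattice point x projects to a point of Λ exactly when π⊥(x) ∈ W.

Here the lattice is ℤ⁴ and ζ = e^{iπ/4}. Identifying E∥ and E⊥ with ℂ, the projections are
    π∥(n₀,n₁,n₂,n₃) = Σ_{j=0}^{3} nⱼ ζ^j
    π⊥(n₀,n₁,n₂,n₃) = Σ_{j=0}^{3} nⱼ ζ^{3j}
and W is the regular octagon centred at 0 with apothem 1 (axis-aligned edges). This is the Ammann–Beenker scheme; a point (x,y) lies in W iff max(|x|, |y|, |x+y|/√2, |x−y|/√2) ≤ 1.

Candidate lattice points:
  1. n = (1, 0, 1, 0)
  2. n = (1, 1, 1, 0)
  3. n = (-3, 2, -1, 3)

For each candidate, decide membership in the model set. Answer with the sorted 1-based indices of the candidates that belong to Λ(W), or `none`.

π⊥(n) = n₀ + n₁ζ³ + n₂ζ⁶ + n₃ζ⁹ where ζ = e^{iπ/4}.
candidate 1: n = (1, 0, 1, 0) → π⊥ ≈ (+1.000000, -1.000000); max(|x|,|y|,|x±y|/√2) = 1.414214 > 1 ⇒ ∉ W
candidate 2: n = (1, 1, 1, 0) → π⊥ ≈ (+0.292893, -0.292893); max(|x|,|y|,|x±y|/√2) = 0.414214 ≤ 1 ⇒ ∈ W
candidate 3: n = (-3, 2, -1, 3) → π⊥ ≈ (-2.292893, +4.535534); max(|x|,|y|,|x±y|/√2) = 4.828427 > 1 ⇒ ∉ W

2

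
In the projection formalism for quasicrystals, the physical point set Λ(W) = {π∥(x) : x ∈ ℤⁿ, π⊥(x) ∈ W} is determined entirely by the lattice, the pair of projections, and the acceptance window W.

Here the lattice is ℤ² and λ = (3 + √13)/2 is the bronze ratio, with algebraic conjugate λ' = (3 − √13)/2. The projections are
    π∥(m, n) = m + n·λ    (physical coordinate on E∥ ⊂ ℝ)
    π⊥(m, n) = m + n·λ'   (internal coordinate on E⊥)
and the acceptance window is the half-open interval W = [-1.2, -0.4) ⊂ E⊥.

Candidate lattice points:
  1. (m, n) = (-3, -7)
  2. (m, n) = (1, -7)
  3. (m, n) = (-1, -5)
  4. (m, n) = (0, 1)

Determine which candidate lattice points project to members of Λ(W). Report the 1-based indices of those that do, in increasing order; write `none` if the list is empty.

1

Numerically λ ≈ 3.302776 and λ' = −1/λ ≈ -0.302776.
[1] lift (-3,-7): star map gives -0.880571; window check -1.2 ≤ -0.880571 < -0.4 is true → IN Λ
[2] lift (1,-7): star map gives 3.119429; window check -1.2 ≤ 3.119429 < -0.4 is false → out
[3] lift (-1,-5): star map gives 0.513878; window check -1.2 ≤ 0.513878 < -0.4 is false → out
[4] lift (0,1): star map gives -0.302776; window check -1.2 ≤ -0.302776 < -0.4 is false → out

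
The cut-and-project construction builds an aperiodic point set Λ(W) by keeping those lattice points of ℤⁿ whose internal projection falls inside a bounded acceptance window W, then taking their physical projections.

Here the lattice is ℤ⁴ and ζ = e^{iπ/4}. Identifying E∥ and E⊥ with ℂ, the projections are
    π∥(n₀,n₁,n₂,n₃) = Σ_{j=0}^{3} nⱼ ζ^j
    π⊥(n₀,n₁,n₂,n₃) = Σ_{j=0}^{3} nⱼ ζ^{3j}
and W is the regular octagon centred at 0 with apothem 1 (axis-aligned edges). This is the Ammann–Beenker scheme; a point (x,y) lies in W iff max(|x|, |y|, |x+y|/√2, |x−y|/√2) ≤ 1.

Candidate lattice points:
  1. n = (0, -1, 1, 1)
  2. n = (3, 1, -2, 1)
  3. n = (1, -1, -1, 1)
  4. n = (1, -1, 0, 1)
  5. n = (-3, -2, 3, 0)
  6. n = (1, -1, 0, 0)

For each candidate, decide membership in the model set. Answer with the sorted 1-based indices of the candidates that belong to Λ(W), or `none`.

none

Internal map: ζ^{3j} for j=0..3 gives (1,0), (−√2/2,√2/2), (0,−1), (√2/2,√2/2).
candidate 1: n = (0, -1, 1, 1) → π⊥ ≈ (+1.41421, -1.00000); max(|x|,|y|,|x±y|/√2) = 1.70711 > 1 ⇒ ∉ W
candidate 2: n = (3, 1, -2, 1) → π⊥ ≈ (+3.00000, +3.41421); max(|x|,|y|,|x±y|/√2) = 4.53553 > 1 ⇒ ∉ W
candidate 3: n = (1, -1, -1, 1) → π⊥ ≈ (+2.41421, +1.00000); max(|x|,|y|,|x±y|/√2) = 2.41421 > 1 ⇒ ∉ W
candidate 4: n = (1, -1, 0, 1) → π⊥ ≈ (+2.41421, +0.00000); max(|x|,|y|,|x±y|/√2) = 2.41421 > 1 ⇒ ∉ W
candidate 5: n = (-3, -2, 3, 0) → π⊥ ≈ (-1.58579, -4.41421); max(|x|,|y|,|x±y|/√2) = 4.41421 > 1 ⇒ ∉ W
candidate 6: n = (1, -1, 0, 0) → π⊥ ≈ (+1.70711, -0.70711); max(|x|,|y|,|x±y|/√2) = 1.70711 > 1 ⇒ ∉ W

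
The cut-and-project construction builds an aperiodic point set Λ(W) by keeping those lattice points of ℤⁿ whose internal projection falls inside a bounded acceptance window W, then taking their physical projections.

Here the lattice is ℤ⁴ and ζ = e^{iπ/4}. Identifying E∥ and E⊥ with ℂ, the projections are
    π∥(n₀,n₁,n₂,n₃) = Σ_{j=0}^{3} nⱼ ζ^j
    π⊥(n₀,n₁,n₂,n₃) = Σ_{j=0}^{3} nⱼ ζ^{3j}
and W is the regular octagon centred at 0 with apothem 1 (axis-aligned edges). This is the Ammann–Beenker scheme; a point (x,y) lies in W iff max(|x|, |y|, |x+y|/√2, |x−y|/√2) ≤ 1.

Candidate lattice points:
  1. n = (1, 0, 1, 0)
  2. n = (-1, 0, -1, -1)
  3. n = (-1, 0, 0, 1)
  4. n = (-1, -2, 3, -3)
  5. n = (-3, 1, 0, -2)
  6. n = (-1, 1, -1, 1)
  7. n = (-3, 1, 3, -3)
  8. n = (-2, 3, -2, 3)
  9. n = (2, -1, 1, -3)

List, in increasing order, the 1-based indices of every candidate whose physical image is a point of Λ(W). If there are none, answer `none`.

3

Internal map: ζ^{3j} for j=0..3 gives (1,0), (−√2/2,√2/2), (0,−1), (√2/2,√2/2).
candidate 1: n = (1, 0, 1, 0) → π⊥ ≈ (+1.000000, -1.000000); max(|x|,|y|,|x±y|/√2) = 1.414214 > 1 ⇒ ∉ W
candidate 2: n = (-1, 0, -1, -1) → π⊥ ≈ (-1.707107, +0.292893); max(|x|,|y|,|x±y|/√2) = 1.707107 > 1 ⇒ ∉ W
candidate 3: n = (-1, 0, 0, 1) → π⊥ ≈ (-0.292893, +0.707107); max(|x|,|y|,|x±y|/√2) = 0.707107 ≤ 1 ⇒ ∈ W
candidate 4: n = (-1, -2, 3, -3) → π⊥ ≈ (-1.707107, -6.535534); max(|x|,|y|,|x±y|/√2) = 6.535534 > 1 ⇒ ∉ W
candidate 5: n = (-3, 1, 0, -2) → π⊥ ≈ (-5.121320, -0.707107); max(|x|,|y|,|x±y|/√2) = 5.121320 > 1 ⇒ ∉ W
candidate 6: n = (-1, 1, -1, 1) → π⊥ ≈ (-1.000000, +2.414214); max(|x|,|y|,|x±y|/√2) = 2.414214 > 1 ⇒ ∉ W
candidate 7: n = (-3, 1, 3, -3) → π⊥ ≈ (-5.828427, -4.414214); max(|x|,|y|,|x±y|/√2) = 7.242641 > 1 ⇒ ∉ W
candidate 8: n = (-2, 3, -2, 3) → π⊥ ≈ (-2.000000, +6.242641); max(|x|,|y|,|x±y|/√2) = 6.242641 > 1 ⇒ ∉ W
candidate 9: n = (2, -1, 1, -3) → π⊥ ≈ (+0.585786, -3.828427); max(|x|,|y|,|x±y|/√2) = 3.828427 > 1 ⇒ ∉ W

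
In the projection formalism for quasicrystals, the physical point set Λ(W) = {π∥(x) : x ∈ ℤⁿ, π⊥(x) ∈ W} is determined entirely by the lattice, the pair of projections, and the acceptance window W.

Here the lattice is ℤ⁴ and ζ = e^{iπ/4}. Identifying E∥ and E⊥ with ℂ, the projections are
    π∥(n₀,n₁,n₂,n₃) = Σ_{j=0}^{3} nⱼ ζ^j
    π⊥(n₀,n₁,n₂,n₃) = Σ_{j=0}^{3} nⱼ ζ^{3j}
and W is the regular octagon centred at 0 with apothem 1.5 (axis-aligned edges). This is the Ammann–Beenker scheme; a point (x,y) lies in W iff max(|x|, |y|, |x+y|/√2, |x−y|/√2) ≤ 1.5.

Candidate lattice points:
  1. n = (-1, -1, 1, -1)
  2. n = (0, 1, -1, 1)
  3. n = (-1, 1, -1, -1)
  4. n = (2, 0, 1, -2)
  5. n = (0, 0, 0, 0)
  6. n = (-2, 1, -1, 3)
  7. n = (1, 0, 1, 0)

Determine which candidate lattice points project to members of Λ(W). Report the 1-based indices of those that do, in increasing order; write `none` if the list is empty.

π⊥(n) = n₀ + n₁ζ³ + n₂ζ⁶ + n₃ζ⁹ where ζ = e^{iπ/4}.
#1 (-1, -1, 1, -1): internal (-1.000000, -2.414214); octagon support 2.414214 vs apothem 1.5 → ∉ W
#2 (0, 1, -1, 1): internal (0.000000, 2.414214); octagon support 2.414214 vs apothem 1.5 → ∉ W
#3 (-1, 1, -1, -1): internal (-2.414214, 1.000000); octagon support 2.414214 vs apothem 1.5 → ∉ W
#4 (2, 0, 1, -2): internal (0.585786, -2.414214); octagon support 2.414214 vs apothem 1.5 → ∉ W
#5 (0, 0, 0, 0): internal (0.000000, 0.000000); octagon support 0.000000 vs apothem 1.5 → ∈ W
#6 (-2, 1, -1, 3): internal (-0.585786, 3.828427); octagon support 3.828427 vs apothem 1.5 → ∉ W
#7 (1, 0, 1, 0): internal (1.000000, -1.000000); octagon support 1.414214 vs apothem 1.5 → ∈ W

5, 7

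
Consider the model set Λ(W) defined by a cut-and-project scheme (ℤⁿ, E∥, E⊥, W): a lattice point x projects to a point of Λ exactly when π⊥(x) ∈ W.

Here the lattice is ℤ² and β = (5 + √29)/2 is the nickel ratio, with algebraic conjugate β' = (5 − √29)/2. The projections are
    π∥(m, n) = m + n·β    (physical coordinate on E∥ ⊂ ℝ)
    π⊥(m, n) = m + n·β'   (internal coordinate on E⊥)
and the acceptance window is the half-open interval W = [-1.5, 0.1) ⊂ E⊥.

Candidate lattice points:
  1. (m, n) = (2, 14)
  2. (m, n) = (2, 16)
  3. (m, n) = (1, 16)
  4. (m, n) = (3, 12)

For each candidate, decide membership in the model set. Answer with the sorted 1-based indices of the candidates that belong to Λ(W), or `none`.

1, 2

Numerically β ≈ 5.19258 and β' = −1/β ≈ -0.19258.
#1 (2,14): internal coord 2 + (14)·β' = -0.69615; -0.69615 ∈ [-1.5, 0.1) → IN Λ
#2 (2,16): internal coord 2 + (16)·β' = -1.08132; -1.08132 ∈ [-1.5, 0.1) → IN Λ
#3 (1,16): internal coord 1 + (16)·β' = -2.08132; -2.08132 ∉ [-1.5, 0.1) → out
#4 (3,12): internal coord 3 + (12)·β' = +0.68901; +0.68901 ∉ [-1.5, 0.1) → out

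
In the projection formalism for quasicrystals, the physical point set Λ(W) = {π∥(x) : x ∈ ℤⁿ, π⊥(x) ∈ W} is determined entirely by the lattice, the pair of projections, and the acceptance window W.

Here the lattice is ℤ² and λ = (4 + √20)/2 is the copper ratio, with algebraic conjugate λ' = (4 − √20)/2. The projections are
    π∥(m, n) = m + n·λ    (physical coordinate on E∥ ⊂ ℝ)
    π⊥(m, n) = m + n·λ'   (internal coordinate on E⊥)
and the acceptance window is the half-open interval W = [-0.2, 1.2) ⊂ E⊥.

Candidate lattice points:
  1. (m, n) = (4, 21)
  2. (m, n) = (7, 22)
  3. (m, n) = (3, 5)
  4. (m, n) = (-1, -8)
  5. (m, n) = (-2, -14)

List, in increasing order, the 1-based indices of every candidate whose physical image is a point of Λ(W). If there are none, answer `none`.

4

Numerically λ ≈ 4.2361 and λ' = −1/λ ≈ -0.2361.
[1] lift (4,21): star map gives -0.9574; window check -0.2 ≤ -0.9574 < 1.2 is false → out
[2] lift (7,22): star map gives 1.8065; window check -0.2 ≤ 1.8065 < 1.2 is false → out
[3] lift (3,5): star map gives 1.8197; window check -0.2 ≤ 1.8197 < 1.2 is false → out
[4] lift (-1,-8): star map gives 0.8885; window check -0.2 ≤ 0.8885 < 1.2 is true → IN Λ
[5] lift (-2,-14): star map gives 1.3050; window check -0.2 ≤ 1.3050 < 1.2 is false → out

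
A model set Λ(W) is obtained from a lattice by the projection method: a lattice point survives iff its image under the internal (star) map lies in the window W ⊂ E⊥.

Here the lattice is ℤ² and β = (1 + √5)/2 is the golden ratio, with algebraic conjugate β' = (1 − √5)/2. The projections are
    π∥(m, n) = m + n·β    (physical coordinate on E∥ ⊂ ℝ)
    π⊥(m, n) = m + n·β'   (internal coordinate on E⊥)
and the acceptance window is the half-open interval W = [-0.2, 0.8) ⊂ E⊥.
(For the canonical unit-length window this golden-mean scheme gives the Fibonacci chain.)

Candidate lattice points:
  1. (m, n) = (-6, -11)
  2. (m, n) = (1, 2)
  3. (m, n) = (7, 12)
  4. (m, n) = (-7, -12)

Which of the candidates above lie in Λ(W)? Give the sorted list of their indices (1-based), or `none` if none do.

1, 4

Compute β' = (1−√5)/2 = -0.618034, so π⊥(m,n) = m -0.618034·n.
candidate 1: (m,n)=(-6,-11) → π∥ = -6-11·β ≈ -23.798374, π⊥ = -6-11·β' ≈ 0.798374 ∈ [-0.2, 0.8) ⇒ IN Λ
candidate 2: (m,n)=(1,2) → π∥ = 1+2·β ≈ 4.236068, π⊥ = 1+2·β' ≈ -0.236068 ∉ [-0.2, 0.8) ⇒ out
candidate 3: (m,n)=(7,12) → π∥ = 7+12·β ≈ 26.416408, π⊥ = 7+12·β' ≈ -0.416408 ∉ [-0.2, 0.8) ⇒ out
candidate 4: (m,n)=(-7,-12) → π∥ = -7-12·β ≈ -26.416408, π⊥ = -7-12·β' ≈ 0.416408 ∈ [-0.2, 0.8) ⇒ IN Λ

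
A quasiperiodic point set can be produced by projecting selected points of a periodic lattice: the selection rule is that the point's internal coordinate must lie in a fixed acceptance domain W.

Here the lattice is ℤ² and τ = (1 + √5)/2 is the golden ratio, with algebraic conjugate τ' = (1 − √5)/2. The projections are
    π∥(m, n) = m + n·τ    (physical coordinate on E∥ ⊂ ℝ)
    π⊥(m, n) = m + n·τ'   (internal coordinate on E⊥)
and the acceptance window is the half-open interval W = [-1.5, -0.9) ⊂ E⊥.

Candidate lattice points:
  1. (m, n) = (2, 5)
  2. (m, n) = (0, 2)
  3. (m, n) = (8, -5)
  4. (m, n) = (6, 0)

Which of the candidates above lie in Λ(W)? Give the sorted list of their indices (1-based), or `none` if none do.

1, 2

Numerically τ ≈ 1.6180 and τ' = −1/τ ≈ -0.6180.
[1] lift (2,5): star map gives -1.0902; window check -1.5 ≤ -1.0902 < -0.9 is true → IN Λ
[2] lift (0,2): star map gives -1.2361; window check -1.5 ≤ -1.2361 < -0.9 is true → IN Λ
[3] lift (8,-5): star map gives 11.0902; window check -1.5 ≤ 11.0902 < -0.9 is false → out
[4] lift (6,0): star map gives 6.0000; window check -1.5 ≤ 6.0000 < -0.9 is false → out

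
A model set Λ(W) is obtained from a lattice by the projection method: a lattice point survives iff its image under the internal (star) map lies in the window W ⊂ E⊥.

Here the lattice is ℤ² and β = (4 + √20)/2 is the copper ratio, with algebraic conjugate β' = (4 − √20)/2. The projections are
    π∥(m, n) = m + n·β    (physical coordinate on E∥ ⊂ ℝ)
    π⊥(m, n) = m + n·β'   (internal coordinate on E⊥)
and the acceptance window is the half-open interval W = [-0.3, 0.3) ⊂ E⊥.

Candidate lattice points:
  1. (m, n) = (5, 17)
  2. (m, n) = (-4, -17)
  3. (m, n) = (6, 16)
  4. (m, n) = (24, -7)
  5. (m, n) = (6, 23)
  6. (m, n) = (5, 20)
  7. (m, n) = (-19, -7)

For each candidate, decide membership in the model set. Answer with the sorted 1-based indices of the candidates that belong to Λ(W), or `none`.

2, 6

β' = (4−√20)/2 ≈ -0.236068.
candidate 1: (m,n)=(5,17) → π∥ = 5+17·β ≈ 77.013156, π⊥ = 5+17·β' ≈ 0.986844 ∉ [-0.3, 0.3) ⇒ out
candidate 2: (m,n)=(-4,-17) → π∥ = -4-17·β ≈ -76.013156, π⊥ = -4-17·β' ≈ 0.013156 ∈ [-0.3, 0.3) ⇒ IN Λ
candidate 3: (m,n)=(6,16) → π∥ = 6+16·β ≈ 73.777088, π⊥ = 6+16·β' ≈ 2.222912 ∉ [-0.3, 0.3) ⇒ out
candidate 4: (m,n)=(24,-7) → π∥ = 24-7·β ≈ -5.652476, π⊥ = 24-7·β' ≈ 25.652476 ∉ [-0.3, 0.3) ⇒ out
candidate 5: (m,n)=(6,23) → π∥ = 6+23·β ≈ 103.429563, π⊥ = 6+23·β' ≈ 0.570437 ∉ [-0.3, 0.3) ⇒ out
candidate 6: (m,n)=(5,20) → π∥ = 5+20·β ≈ 89.721360, π⊥ = 5+20·β' ≈ 0.278640 ∈ [-0.3, 0.3) ⇒ IN Λ
candidate 7: (m,n)=(-19,-7) → π∥ = -19-7·β ≈ -48.652476, π⊥ = -19-7·β' ≈ -17.347524 ∉ [-0.3, 0.3) ⇒ out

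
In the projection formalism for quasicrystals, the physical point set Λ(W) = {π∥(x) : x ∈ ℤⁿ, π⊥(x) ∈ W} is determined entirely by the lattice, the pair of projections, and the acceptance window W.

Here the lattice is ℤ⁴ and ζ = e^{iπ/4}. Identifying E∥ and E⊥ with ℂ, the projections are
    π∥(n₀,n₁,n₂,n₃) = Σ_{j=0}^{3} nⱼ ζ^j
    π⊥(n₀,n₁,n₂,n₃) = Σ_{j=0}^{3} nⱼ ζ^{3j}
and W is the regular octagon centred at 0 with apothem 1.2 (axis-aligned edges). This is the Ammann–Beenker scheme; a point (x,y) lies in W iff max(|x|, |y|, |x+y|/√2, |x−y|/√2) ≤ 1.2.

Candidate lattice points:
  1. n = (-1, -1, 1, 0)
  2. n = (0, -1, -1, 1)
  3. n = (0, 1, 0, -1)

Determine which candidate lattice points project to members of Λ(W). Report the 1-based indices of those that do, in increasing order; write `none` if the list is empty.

With ζ = e^{iπ/4} the internal vectors are ζ^0,ζ^3,ζ^6,ζ^9.
#1 (-1, -1, 1, 0): internal (-0.2929, -1.7071); octagon support 1.7071 vs apothem 1.2 → ∉ W
#2 (0, -1, -1, 1): internal (1.4142, 1.0000); octagon support 1.7071 vs apothem 1.2 → ∉ W
#3 (0, 1, 0, -1): internal (-1.4142, 0.0000); octagon support 1.4142 vs apothem 1.2 → ∉ W

none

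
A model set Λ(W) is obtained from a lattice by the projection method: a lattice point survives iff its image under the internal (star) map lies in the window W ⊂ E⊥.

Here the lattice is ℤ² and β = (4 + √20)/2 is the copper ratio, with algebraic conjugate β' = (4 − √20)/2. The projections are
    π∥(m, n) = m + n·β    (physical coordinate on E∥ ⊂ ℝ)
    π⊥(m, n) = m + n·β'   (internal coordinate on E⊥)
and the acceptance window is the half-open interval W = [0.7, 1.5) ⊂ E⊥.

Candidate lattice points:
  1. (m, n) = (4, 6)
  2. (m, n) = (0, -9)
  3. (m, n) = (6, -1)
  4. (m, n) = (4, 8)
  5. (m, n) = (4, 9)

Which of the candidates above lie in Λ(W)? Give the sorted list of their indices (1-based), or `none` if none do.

β' = (4−√20)/2 ≈ -0.236068.
candidate 1: (m,n)=(4,6) → π∥ = 4+6·β ≈ 29.416408, π⊥ = 4+6·β' ≈ 2.583592 ∉ [0.7, 1.5) ⇒ out
candidate 2: (m,n)=(0,-9) → π∥ = 0-9·β ≈ -38.124612, π⊥ = 0-9·β' ≈ 2.124612 ∉ [0.7, 1.5) ⇒ out
candidate 3: (m,n)=(6,-1) → π∥ = 6-1·β ≈ 1.763932, π⊥ = 6-1·β' ≈ 6.236068 ∉ [0.7, 1.5) ⇒ out
candidate 4: (m,n)=(4,8) → π∥ = 4+8·β ≈ 37.888544, π⊥ = 4+8·β' ≈ 2.111456 ∉ [0.7, 1.5) ⇒ out
candidate 5: (m,n)=(4,9) → π∥ = 4+9·β ≈ 42.124612, π⊥ = 4+9·β' ≈ 1.875388 ∉ [0.7, 1.5) ⇒ out

none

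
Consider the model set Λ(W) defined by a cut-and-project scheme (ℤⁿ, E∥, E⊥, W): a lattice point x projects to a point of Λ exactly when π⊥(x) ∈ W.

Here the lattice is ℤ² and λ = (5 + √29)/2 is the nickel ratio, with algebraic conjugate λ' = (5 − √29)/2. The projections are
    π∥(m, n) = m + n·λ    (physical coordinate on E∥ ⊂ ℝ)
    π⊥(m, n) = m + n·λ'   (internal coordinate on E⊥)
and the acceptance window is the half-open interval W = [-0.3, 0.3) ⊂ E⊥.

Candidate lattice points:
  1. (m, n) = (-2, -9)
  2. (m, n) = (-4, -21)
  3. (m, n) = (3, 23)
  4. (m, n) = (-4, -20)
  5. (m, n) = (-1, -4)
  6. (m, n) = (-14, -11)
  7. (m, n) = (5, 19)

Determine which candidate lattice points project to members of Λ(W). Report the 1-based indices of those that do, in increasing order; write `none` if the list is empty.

Compute λ' = (5−√29)/2 = -0.19258, so π⊥(m,n) = m -0.19258·n.
#1 (-2,-9): internal coord -2 + (-9)·λ' = -0.26676; -0.26676 ∈ [-0.3, 0.3) → IN Λ
#2 (-4,-21): internal coord -4 + (-21)·λ' = +0.04423; +0.04423 ∈ [-0.3, 0.3) → IN Λ
#3 (3,23): internal coord 3 + (23)·λ' = -1.42940; -1.42940 ∉ [-0.3, 0.3) → out
#4 (-4,-20): internal coord -4 + (-20)·λ' = -0.14835; -0.14835 ∈ [-0.3, 0.3) → IN Λ
#5 (-1,-4): internal coord -1 + (-4)·λ' = -0.22967; -0.22967 ∈ [-0.3, 0.3) → IN Λ
#6 (-14,-11): internal coord -14 + (-11)·λ' = -11.88159; -11.88159 ∉ [-0.3, 0.3) → out
#7 (5,19): internal coord 5 + (19)·λ' = +1.34093; +1.34093 ∉ [-0.3, 0.3) → out

1, 2, 4, 5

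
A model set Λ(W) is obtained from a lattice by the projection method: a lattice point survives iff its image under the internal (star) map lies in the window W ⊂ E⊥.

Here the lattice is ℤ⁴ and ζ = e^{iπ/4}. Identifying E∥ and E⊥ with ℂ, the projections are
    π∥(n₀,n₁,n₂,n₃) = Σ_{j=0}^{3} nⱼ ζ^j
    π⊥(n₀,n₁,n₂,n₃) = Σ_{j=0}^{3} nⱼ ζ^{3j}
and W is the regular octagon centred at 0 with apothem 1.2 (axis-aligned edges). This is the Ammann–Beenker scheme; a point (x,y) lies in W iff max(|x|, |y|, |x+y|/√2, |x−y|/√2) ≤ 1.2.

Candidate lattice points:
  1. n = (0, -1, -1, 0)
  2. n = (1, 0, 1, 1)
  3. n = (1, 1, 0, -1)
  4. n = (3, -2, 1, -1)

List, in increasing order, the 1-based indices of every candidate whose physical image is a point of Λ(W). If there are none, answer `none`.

1, 3

Internal map: ζ^{3j} for j=0..3 gives (1,0), (−√2/2,√2/2), (0,−1), (√2/2,√2/2).
candidate 1: n = (0, -1, -1, 0) → π⊥ ≈ (+0.70711, +0.29289); max(|x|,|y|,|x±y|/√2) = 0.70711 ≤ 1.2 ⇒ ∈ W
candidate 2: n = (1, 0, 1, 1) → π⊥ ≈ (+1.70711, -0.29289); max(|x|,|y|,|x±y|/√2) = 1.70711 > 1.2 ⇒ ∉ W
candidate 3: n = (1, 1, 0, -1) → π⊥ ≈ (-0.41421, +0.00000); max(|x|,|y|,|x±y|/√2) = 0.41421 ≤ 1.2 ⇒ ∈ W
candidate 4: n = (3, -2, 1, -1) → π⊥ ≈ (+3.70711, -3.12132); max(|x|,|y|,|x±y|/√2) = 4.82843 > 1.2 ⇒ ∉ W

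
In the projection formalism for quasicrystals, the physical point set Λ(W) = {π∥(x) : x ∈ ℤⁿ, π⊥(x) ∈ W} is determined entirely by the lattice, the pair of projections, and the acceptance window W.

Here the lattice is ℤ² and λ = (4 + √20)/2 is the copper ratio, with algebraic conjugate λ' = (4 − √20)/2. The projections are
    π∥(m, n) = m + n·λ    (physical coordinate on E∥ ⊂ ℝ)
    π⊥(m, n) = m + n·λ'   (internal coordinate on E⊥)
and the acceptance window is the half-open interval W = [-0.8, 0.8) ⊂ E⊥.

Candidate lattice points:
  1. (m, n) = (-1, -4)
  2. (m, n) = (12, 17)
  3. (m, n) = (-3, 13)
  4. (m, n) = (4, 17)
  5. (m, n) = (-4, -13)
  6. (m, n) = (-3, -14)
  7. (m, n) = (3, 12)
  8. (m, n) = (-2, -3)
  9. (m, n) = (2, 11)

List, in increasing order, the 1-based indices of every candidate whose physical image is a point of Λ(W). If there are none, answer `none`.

λ' = (4−√20)/2 ≈ -0.23607.
#1 (-1,-4): internal coord -1 + (-4)·λ' = -0.05573; -0.05573 ∈ [-0.8, 0.8) → IN Λ
#2 (12,17): internal coord 12 + (17)·λ' = +7.98684; +7.98684 ∉ [-0.8, 0.8) → out
#3 (-3,13): internal coord -3 + (13)·λ' = -6.06888; -6.06888 ∉ [-0.8, 0.8) → out
#4 (4,17): internal coord 4 + (17)·λ' = -0.01316; -0.01316 ∈ [-0.8, 0.8) → IN Λ
#5 (-4,-13): internal coord -4 + (-13)·λ' = -0.93112; -0.93112 ∉ [-0.8, 0.8) → out
#6 (-3,-14): internal coord -3 + (-14)·λ' = +0.30495; +0.30495 ∈ [-0.8, 0.8) → IN Λ
#7 (3,12): internal coord 3 + (12)·λ' = +0.16718; +0.16718 ∈ [-0.8, 0.8) → IN Λ
#8 (-2,-3): internal coord -2 + (-3)·λ' = -1.29180; -1.29180 ∉ [-0.8, 0.8) → out
#9 (2,11): internal coord 2 + (11)·λ' = -0.59675; -0.59675 ∈ [-0.8, 0.8) → IN Λ

1, 4, 6, 7, 9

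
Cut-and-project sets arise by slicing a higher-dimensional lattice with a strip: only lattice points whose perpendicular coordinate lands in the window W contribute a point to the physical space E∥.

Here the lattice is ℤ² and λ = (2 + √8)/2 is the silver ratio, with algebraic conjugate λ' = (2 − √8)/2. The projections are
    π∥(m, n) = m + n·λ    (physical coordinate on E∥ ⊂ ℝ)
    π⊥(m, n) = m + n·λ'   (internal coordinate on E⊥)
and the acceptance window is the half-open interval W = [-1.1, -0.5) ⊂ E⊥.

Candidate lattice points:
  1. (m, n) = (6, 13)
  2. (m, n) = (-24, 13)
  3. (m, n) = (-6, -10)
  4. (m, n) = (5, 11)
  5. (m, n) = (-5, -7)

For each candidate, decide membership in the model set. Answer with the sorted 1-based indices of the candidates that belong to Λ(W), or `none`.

λ' = (2−√8)/2 ≈ -0.4142.
#1 (6,13): internal coord 6 + (13)·λ' = +0.6152; +0.6152 ∉ [-1.1, -0.5) → out
#2 (-24,13): internal coord -24 + (13)·λ' = -29.3848; -29.3848 ∉ [-1.1, -0.5) → out
#3 (-6,-10): internal coord -6 + (-10)·λ' = -1.8579; -1.8579 ∉ [-1.1, -0.5) → out
#4 (5,11): internal coord 5 + (11)·λ' = +0.4437; +0.4437 ∉ [-1.1, -0.5) → out
#5 (-5,-7): internal coord -5 + (-7)·λ' = -2.1005; -2.1005 ∉ [-1.1, -0.5) → out

none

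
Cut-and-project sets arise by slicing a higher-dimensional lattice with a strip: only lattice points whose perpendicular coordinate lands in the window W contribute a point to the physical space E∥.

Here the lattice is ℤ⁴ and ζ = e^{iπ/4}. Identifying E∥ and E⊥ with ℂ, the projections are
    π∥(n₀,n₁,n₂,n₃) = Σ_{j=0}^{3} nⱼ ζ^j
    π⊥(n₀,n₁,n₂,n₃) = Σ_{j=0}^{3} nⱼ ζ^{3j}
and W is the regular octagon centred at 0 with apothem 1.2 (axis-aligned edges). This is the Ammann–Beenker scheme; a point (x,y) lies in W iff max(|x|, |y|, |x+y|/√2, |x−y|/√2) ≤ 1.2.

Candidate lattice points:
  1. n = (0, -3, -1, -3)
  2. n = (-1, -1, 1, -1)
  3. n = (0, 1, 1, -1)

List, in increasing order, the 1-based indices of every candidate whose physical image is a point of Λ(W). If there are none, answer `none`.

none

π⊥(n) = n₀ + n₁ζ³ + n₂ζ⁶ + n₃ζ⁹ where ζ = e^{iπ/4}.
candidate 1: n = (0, -3, -1, -3) → π⊥ ≈ (+0.00000, -3.24264); max(|x|,|y|,|x±y|/√2) = 3.24264 > 1.2 ⇒ ∉ W
candidate 2: n = (-1, -1, 1, -1) → π⊥ ≈ (-1.00000, -2.41421); max(|x|,|y|,|x±y|/√2) = 2.41421 > 1.2 ⇒ ∉ W
candidate 3: n = (0, 1, 1, -1) → π⊥ ≈ (-1.41421, -1.00000); max(|x|,|y|,|x±y|/√2) = 1.70711 > 1.2 ⇒ ∉ W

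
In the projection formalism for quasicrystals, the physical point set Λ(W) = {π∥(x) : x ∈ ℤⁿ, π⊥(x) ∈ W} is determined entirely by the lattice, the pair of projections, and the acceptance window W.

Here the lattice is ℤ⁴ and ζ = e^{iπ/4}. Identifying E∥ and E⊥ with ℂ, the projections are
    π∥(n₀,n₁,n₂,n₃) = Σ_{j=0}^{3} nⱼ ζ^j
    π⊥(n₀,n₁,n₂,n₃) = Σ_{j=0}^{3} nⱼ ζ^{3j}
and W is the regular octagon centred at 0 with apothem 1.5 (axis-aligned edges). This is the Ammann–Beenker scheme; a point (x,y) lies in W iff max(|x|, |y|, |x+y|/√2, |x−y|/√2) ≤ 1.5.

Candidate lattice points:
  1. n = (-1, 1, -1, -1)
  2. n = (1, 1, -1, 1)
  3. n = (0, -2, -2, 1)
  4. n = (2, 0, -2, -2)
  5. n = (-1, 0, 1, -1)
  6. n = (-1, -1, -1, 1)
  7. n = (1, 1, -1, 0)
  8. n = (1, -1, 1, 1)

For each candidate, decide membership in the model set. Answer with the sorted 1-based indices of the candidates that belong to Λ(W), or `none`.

4, 6

With ζ = e^{iπ/4} the internal vectors are ζ^0,ζ^3,ζ^6,ζ^9.
#1 (-1, 1, -1, -1): internal (-2.4142, 1.0000); octagon support 2.4142 vs apothem 1.5 → ∉ W
#2 (1, 1, -1, 1): internal (1.0000, 2.4142); octagon support 2.4142 vs apothem 1.5 → ∉ W
#3 (0, -2, -2, 1): internal (2.1213, 1.2929); octagon support 2.4142 vs apothem 1.5 → ∉ W
#4 (2, 0, -2, -2): internal (0.5858, 0.5858); octagon support 0.8284 vs apothem 1.5 → ∈ W
#5 (-1, 0, 1, -1): internal (-1.7071, -1.7071); octagon support 2.4142 vs apothem 1.5 → ∉ W
#6 (-1, -1, -1, 1): internal (0.4142, 1.0000); octagon support 1.0000 vs apothem 1.5 → ∈ W
#7 (1, 1, -1, 0): internal (0.2929, 1.7071); octagon support 1.7071 vs apothem 1.5 → ∉ W
#8 (1, -1, 1, 1): internal (2.4142, -1.0000); octagon support 2.4142 vs apothem 1.5 → ∉ W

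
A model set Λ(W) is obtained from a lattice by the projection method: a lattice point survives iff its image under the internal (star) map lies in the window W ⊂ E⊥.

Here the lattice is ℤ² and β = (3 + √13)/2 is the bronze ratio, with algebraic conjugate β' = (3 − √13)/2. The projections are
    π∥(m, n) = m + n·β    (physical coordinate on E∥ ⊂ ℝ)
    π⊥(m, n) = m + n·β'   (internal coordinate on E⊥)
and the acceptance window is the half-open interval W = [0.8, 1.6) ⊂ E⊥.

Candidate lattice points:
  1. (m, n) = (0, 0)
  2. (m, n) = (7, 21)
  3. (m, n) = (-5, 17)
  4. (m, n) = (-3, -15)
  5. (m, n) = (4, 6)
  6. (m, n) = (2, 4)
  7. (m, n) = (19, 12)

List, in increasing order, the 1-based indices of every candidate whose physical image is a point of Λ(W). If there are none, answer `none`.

β' = (3−√13)/2 ≈ -0.3028.
#1 (0,0): internal coord 0 + (0)·β' = +0.0000; +0.0000 ∉ [0.8, 1.6) → out
#2 (7,21): internal coord 7 + (21)·β' = +0.6417; +0.6417 ∉ [0.8, 1.6) → out
#3 (-5,17): internal coord -5 + (17)·β' = -10.1472; -10.1472 ∉ [0.8, 1.6) → out
#4 (-3,-15): internal coord -3 + (-15)·β' = +1.5416; +1.5416 ∈ [0.8, 1.6) → IN Λ
#5 (4,6): internal coord 4 + (6)·β' = +2.1833; +2.1833 ∉ [0.8, 1.6) → out
#6 (2,4): internal coord 2 + (4)·β' = +0.7889; +0.7889 ∉ [0.8, 1.6) → out
#7 (19,12): internal coord 19 + (12)·β' = +15.3667; +15.3667 ∉ [0.8, 1.6) → out

4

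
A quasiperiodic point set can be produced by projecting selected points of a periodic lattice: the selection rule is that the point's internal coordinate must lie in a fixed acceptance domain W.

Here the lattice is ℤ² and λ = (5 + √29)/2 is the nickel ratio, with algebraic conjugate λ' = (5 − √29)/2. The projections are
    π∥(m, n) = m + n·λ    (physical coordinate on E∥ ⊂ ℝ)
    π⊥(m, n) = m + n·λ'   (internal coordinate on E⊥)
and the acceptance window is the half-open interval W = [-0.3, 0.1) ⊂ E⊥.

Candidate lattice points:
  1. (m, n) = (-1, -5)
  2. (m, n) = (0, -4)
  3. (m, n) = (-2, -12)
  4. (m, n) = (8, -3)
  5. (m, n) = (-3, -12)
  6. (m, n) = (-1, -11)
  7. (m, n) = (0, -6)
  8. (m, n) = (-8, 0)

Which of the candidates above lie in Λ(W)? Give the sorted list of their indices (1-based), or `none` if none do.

Compute λ' = (5−√29)/2 = -0.1926, so π⊥(m,n) = m -0.1926·n.
#1 (-1,-5): internal coord -1 + (-5)·λ' = -0.0371; -0.0371 ∈ [-0.3, 0.1) → IN Λ
#2 (0,-4): internal coord 0 + (-4)·λ' = +0.7703; +0.7703 ∉ [-0.3, 0.1) → out
#3 (-2,-12): internal coord -2 + (-12)·λ' = +0.3110; +0.3110 ∉ [-0.3, 0.1) → out
#4 (8,-3): internal coord 8 + (-3)·λ' = +8.5777; +8.5777 ∉ [-0.3, 0.1) → out
#5 (-3,-12): internal coord -3 + (-12)·λ' = -0.6890; -0.6890 ∉ [-0.3, 0.1) → out
#6 (-1,-11): internal coord -1 + (-11)·λ' = +1.1184; +1.1184 ∉ [-0.3, 0.1) → out
#7 (0,-6): internal coord 0 + (-6)·λ' = +1.1555; +1.1555 ∉ [-0.3, 0.1) → out
#8 (-8,0): internal coord -8 + (0)·λ' = -8.0000; -8.0000 ∉ [-0.3, 0.1) → out

1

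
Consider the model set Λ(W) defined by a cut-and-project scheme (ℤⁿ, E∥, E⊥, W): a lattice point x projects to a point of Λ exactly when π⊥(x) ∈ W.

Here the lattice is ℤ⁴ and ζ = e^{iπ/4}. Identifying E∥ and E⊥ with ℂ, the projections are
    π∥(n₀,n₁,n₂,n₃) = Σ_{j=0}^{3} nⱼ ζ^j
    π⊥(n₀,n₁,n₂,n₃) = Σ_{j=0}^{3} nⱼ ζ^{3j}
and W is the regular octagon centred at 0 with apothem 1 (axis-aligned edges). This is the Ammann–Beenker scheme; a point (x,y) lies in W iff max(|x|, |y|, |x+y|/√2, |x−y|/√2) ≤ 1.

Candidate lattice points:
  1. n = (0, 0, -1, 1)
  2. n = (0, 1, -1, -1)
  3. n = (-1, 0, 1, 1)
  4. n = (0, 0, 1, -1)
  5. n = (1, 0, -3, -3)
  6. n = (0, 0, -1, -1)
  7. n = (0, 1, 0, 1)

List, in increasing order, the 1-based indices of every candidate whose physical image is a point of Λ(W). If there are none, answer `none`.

3, 6

Internal map: ζ^{3j} for j=0..3 gives (1,0), (−√2/2,√2/2), (0,−1), (√2/2,√2/2).
candidate 1: n = (0, 0, -1, 1) → π⊥ ≈ (+0.707107, +1.707107); max(|x|,|y|,|x±y|/√2) = 1.707107 > 1 ⇒ ∉ W
candidate 2: n = (0, 1, -1, -1) → π⊥ ≈ (-1.414214, +1.000000); max(|x|,|y|,|x±y|/√2) = 1.707107 > 1 ⇒ ∉ W
candidate 3: n = (-1, 0, 1, 1) → π⊥ ≈ (-0.292893, -0.292893); max(|x|,|y|,|x±y|/√2) = 0.414214 ≤ 1 ⇒ ∈ W
candidate 4: n = (0, 0, 1, -1) → π⊥ ≈ (-0.707107, -1.707107); max(|x|,|y|,|x±y|/√2) = 1.707107 > 1 ⇒ ∉ W
candidate 5: n = (1, 0, -3, -3) → π⊥ ≈ (-1.121320, +0.878680); max(|x|,|y|,|x±y|/√2) = 1.414214 > 1 ⇒ ∉ W
candidate 6: n = (0, 0, -1, -1) → π⊥ ≈ (-0.707107, +0.292893); max(|x|,|y|,|x±y|/√2) = 0.707107 ≤ 1 ⇒ ∈ W
candidate 7: n = (0, 1, 0, 1) → π⊥ ≈ (+0.000000, +1.414214); max(|x|,|y|,|x±y|/√2) = 1.414214 > 1 ⇒ ∉ W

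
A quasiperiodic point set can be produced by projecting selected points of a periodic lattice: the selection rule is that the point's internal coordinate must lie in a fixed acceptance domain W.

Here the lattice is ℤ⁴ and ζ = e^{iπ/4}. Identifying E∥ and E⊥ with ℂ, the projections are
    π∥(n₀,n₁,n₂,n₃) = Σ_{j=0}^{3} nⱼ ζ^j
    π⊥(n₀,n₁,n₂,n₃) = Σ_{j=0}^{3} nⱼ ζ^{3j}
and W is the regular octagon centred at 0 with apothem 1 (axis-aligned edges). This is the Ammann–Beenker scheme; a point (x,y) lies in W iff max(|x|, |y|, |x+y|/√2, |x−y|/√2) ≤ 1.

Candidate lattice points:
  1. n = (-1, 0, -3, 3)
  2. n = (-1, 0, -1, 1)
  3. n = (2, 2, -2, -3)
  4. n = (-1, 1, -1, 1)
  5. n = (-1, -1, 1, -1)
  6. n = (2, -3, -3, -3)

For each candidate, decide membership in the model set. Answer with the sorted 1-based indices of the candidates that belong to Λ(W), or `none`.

none

π⊥(n) = n₀ + n₁ζ³ + n₂ζ⁶ + n₃ζ⁹ where ζ = e^{iπ/4}.
#1 (-1, 0, -3, 3): internal (1.12132, 5.12132); octagon support 5.12132 vs apothem 1 → ∉ W
#2 (-1, 0, -1, 1): internal (-0.29289, 1.70711); octagon support 1.70711 vs apothem 1 → ∉ W
#3 (2, 2, -2, -3): internal (-1.53553, 1.29289); octagon support 2.00000 vs apothem 1 → ∉ W
#4 (-1, 1, -1, 1): internal (-1.00000, 2.41421); octagon support 2.41421 vs apothem 1 → ∉ W
#5 (-1, -1, 1, -1): internal (-1.00000, -2.41421); octagon support 2.41421 vs apothem 1 → ∉ W
#6 (2, -3, -3, -3): internal (2.00000, -1.24264); octagon support 2.29289 vs apothem 1 → ∉ W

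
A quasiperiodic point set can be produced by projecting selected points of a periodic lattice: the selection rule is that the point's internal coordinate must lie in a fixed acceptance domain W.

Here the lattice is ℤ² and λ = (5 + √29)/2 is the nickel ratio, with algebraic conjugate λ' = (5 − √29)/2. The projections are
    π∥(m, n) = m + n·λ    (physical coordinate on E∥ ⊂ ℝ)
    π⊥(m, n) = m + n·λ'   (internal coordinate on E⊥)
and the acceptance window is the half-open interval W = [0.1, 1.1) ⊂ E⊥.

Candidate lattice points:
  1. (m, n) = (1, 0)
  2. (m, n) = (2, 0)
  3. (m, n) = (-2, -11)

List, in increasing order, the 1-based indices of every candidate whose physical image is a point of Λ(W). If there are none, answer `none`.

1, 3

Numerically λ ≈ 5.1926 and λ' = −1/λ ≈ -0.1926.
[1] lift (1,0): star map gives 1.0000; window check 0.1 ≤ 1.0000 < 1.1 is true → IN Λ
[2] lift (2,0): star map gives 2.0000; window check 0.1 ≤ 2.0000 < 1.1 is false → out
[3] lift (-2,-11): star map gives 0.1184; window check 0.1 ≤ 0.1184 < 1.1 is true → IN Λ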